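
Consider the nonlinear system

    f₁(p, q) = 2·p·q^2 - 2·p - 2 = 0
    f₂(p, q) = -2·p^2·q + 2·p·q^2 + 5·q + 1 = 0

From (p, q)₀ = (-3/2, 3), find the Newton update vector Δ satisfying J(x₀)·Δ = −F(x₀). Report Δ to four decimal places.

(-0.0380, -1.4783)

At (-3/2, 3): F = (-26.0000, -24.5000).
Jacobian J = [[2·q^2 - 2, 4·p·q], [-4·p·q + 2·q^2, -2·p^2 + 4·p·q + 5]].
At the point, J = [[16.0000, -18.0000], [36.0000, -17.5000]] (det J = 368.0000).
Solving J·Δ = −F gives Δ = (-0.0380, -1.4783).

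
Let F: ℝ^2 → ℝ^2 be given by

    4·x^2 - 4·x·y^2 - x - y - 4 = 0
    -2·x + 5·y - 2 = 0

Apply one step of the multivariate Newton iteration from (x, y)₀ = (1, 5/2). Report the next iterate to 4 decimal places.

At (1, 5/2): F = (-28.5000, 8.5000).
Jacobian J = [[8·x - 4·y^2 - 1, -8·x·y - 1], [-2, 5]].
At the point, J = [[-18.0000, -21.0000], [-2.0000, 5.0000]] (det J = -132.0000).
Solving J·Δ = −F gives Δ = (0.2727, -1.5909).
Then the next iterate is (x, y)₁ = (1.2727, 0.9091).

(1.2727, 0.9091)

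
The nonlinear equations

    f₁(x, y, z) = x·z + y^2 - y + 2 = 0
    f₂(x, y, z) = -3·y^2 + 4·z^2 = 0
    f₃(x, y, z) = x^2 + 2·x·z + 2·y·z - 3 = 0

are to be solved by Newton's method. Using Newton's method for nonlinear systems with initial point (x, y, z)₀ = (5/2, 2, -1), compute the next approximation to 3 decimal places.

At (5/2, 2, -1): F = (1.500, -8.000, -5.750).
Jacobian J = [[z, 2·y - 1, x], [0, -6·y, 8·z], [2·x + 2·z, 2·z, 2·x + 2·y]].
At the point, J = [[-1.000, 3.000, 2.500], [0.000, -12.000, -8.000], [3.000, -2.000, 9.000]] (det J = 142.000).
Solving J·Δ = −F gives Δ = (-0.250, -1.000, 0.500).
Then the next iterate is (x, y, z)₁ = (2.250, 1.000, -0.500).

(2.250, 1.000, -0.500)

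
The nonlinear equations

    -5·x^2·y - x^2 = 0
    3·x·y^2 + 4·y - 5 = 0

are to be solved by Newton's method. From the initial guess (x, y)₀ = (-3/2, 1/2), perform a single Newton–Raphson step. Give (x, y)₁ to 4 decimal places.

(11.8235, 12.2353)

At (-3/2, 1/2): F = (-7.8750, -4.1250).
Jacobian J = [[-10·x·y - 2·x, -5·x^2], [3·y^2, 6·x·y + 4]].
At the point, J = [[10.5000, -11.2500], [0.7500, -0.5000]] (det J = 3.1875).
Solving J·Δ = −F gives Δ = (13.3235, 11.7353).
Then the next iterate is (x, y)₁ = (11.8235, 12.2353).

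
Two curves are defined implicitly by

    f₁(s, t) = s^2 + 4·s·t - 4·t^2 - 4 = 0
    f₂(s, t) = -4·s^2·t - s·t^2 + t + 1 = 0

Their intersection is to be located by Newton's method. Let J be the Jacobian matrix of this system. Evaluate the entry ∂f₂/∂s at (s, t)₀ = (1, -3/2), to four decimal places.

9.7500

∂f₂/∂s = -8·s·t - t^2.
At (1, -3/2) this is 9.7500.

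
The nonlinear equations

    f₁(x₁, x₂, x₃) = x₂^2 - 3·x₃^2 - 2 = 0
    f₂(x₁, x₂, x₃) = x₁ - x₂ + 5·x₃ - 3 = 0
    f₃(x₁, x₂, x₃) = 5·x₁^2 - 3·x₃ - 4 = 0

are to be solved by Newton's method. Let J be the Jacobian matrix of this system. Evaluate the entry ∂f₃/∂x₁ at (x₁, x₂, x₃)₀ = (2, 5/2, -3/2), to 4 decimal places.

∂f₃/∂x₁ = 10·x₁.
At (2, 5/2, -3/2) this is 20.0000.

20.0000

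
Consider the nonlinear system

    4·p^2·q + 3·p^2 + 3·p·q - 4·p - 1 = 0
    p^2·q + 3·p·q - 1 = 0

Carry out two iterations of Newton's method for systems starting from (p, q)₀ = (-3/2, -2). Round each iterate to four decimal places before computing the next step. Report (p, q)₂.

(-2.1403, -0.8179)

At (-3/2, -2): F = (2.7500, 3.5000).
Jacobian J = [[8·p·q + 6·p + 3·q - 4, 4·p^2 + 3·p], [2·p·q + 3·q, p^2 + 3·p]].
At the point, J = [[5.0000, 4.5000], [0.0000, -2.2500]] (det J = -11.2500).
Solving J·Δ = −F gives Δ = (-1.9500, 1.5556).
Then the next iterate is (p, q)₁ = (-3.4500, -0.4444).
Round to (-3.4500, -0.4444) and repeat: F = (31.949156, -1.689931), J = [[-13.767760, 37.2600], [1.733160, 1.5525]].
Δ = (1.3097, -0.3735), so (p, q)₂ = (-2.1403, -0.8179).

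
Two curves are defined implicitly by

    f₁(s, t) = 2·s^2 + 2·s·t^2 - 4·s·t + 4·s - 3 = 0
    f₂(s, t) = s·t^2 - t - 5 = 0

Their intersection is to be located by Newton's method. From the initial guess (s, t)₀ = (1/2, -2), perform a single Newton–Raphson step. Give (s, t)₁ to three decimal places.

(-0.179, -3.238)

At (1/2, -2): F = (7.500, -1.000).
Jacobian J = [[4·s + 2·t^2 - 4·t + 4, 4·s·t - 4·s], [t^2, 2·s·t - 1]].
At the point, J = [[22.000, -6.000], [4.000, -3.000]] (det J = -42.000).
Solving J·Δ = −F gives Δ = (-0.679, -1.238).
Then the next iterate is (s, t)₁ = (-0.179, -3.238).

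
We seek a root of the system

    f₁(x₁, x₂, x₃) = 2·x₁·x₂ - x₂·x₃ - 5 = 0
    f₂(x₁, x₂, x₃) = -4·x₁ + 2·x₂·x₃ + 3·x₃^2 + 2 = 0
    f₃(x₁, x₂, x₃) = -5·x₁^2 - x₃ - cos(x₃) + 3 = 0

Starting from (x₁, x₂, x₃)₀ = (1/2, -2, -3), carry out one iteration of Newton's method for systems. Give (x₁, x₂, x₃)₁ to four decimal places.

At (1/2, -2, -3): F = (-13.0000, 39.0000, 5.739992).
Jacobian J = [[2·x₂, 2·x₁ - x₃, -x₂], [-4, 2·x₃, 2·x₂ + 6·x₃], [-10·x₁, 0, sin(x₃) - 1]].
At the point, J = [[-4.0000, 4.0000, 2.0000], [-4.0000, -6.0000, -22.0000], [-5.0000, 0.0000, -1.141120]] (det J = 334.355200).
Solving J·Δ = −F gives Δ = (1.0385, 4.0486, 0.4797).
Then the next iterate is (x₁, x₂, x₃)₁ = (1.5385, 2.0486, -2.5203).

(1.5385, 2.0486, -2.5203)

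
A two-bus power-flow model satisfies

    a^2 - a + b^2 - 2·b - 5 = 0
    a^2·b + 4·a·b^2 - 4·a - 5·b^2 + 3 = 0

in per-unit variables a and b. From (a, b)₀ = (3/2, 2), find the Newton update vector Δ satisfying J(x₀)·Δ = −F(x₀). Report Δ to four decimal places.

(-1.5984, 3.7234)

At (3/2, 2): F = (-4.2500, 5.5000).
Jacobian J = [[2·a - 1, 2·b - 2], [2·a·b + 4·b^2 - 4, a^2 + 8·a·b - 10·b]].
At the point, J = [[2.0000, 2.0000], [18.0000, 6.2500]] (det J = -23.5000).
Solving J·Δ = −F gives Δ = (-1.5984, 3.7234).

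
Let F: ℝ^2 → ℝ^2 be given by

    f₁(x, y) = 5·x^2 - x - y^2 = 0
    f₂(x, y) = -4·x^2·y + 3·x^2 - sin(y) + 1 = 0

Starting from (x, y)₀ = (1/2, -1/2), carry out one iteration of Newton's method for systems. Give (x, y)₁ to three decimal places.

(0.207, 0.173)

At (1/2, -1/2): F = (0.500, 2.72943).
Jacobian J = [[10·x - 1, -2·y], [-8·x·y + 6·x, -4·x^2 - cos(y)]].
At the point, J = [[4.000, 1.000], [5.000, -1.87758]] (det J = -12.51033).
Solving J·Δ = −F gives Δ = (-0.293, 0.673).
Then the next iterate is (x, y)₁ = (0.207, 0.173).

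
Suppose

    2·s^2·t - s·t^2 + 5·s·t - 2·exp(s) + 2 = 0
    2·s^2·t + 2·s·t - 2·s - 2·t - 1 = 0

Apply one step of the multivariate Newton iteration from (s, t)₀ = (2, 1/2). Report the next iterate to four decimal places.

(1.6790, 0.5963)

At (2, 1/2): F = (-4.278112, 0.0000).
Jacobian J = [[4·s·t - t^2 + 5·t - 2·exp(s), 2·s^2 - 2·s·t + 5·s], [4·s·t + 2·t - 2, 2·s^2 + 2·s - 2]].
At the point, J = [[-8.528112, 16.0000], [3.0000, 10.0000]] (det J = -133.281122).
Solving J·Δ = −F gives Δ = (-0.3210, 0.0963).
Then the next iterate is (s, t)₁ = (1.6790, 0.5963).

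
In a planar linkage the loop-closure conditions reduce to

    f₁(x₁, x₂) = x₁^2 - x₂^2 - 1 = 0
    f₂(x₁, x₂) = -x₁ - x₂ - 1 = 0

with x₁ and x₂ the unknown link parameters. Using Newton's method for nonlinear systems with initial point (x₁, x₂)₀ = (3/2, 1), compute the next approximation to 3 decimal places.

(0.050, -1.050)

At (3/2, 1): F = (0.250, -3.500).
Jacobian J = [[2·x₁, -2·x₂], [-1, -1]].
At the point, J = [[3.000, -2.000], [-1.000, -1.000]] (det J = -5.000).
Solving J·Δ = −F gives Δ = (-1.450, -2.050).
Then the next iterate is (x₁, x₂)₁ = (0.050, -1.050).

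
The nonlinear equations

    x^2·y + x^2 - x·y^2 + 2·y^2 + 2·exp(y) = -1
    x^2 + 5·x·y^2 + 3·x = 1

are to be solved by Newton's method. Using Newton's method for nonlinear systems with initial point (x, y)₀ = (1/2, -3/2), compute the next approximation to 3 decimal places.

(0.640, -0.366)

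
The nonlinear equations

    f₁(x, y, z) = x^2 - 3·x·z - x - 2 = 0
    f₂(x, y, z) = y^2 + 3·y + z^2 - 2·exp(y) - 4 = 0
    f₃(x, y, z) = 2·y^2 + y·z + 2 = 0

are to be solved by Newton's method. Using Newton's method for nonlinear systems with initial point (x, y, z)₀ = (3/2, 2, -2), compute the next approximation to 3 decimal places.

(1.730, 0.289, 0.132)

At (3/2, 2, -2): F = (7.750, -4.77811, 6.000).
Jacobian J = [[2·x - 3·z - 1, 0, -3·x], [0, 2·y - 2·exp(y) + 3, 2·z], [0, 4·y + z, y]].
At the point, J = [[8.000, 0.000, -4.500], [0.000, -7.77811, -4.000], [0.000, 6.000, 2.000]] (det J = 67.55020).
Solving J·Δ = −F gives Δ = (0.230, -1.711, 2.132).
Then the next iterate is (x, y, z)₁ = (1.730, 0.289, 0.132).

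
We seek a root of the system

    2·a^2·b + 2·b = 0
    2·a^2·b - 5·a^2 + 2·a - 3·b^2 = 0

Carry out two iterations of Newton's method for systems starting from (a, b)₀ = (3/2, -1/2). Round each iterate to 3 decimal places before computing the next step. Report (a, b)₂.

(0.616, -0.079)

At (3/2, -1/2): F = (-3.250, -11.250).
Jacobian J = [[4·a·b, 2·a^2 + 2], [4·a·b - 10·a + 2, 2·a^2 - 6·b]].
At the point, J = [[-3.000, 6.500], [-16.000, 7.500]] (det J = 81.500).
Solving J·Δ = −F gives Δ = (-0.598, 0.224).
Then the next iterate is (a, b)₁ = (0.902, -0.276).
Round to (0.902, -0.276) and repeat: F = (-1.00111, -2.94166), J = [[-0.99581, 3.62721], [-8.01581, 3.28321]].
Δ = (-0.286, 0.197), so (a, b)₂ = (0.616, -0.079).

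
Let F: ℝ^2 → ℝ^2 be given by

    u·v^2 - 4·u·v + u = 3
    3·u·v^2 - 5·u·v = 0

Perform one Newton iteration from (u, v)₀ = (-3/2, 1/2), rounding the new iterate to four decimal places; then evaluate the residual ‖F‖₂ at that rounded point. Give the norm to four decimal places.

At (-3/2, 1/2): F = (-1.8750, 2.6250).
Jacobian J = [[v^2 - 4·v + 1, 2·u·v - 4·u], [3·v^2 - 5·v, 6·u·v - 5·u]].
At the point, J = [[-0.7500, 4.5000], [-1.7500, 3.0000]] (det J = 5.6250).
Solving J·Δ = −F gives Δ = (3.1000, 0.9333).
Then the next iterate is (u, v)₁ = (1.6000, 1.4333).
Re-evaluating at (1.6000, 1.4333): F = (-7.286162, -1.605525), so ‖F‖₂ = 7.4610.

7.4610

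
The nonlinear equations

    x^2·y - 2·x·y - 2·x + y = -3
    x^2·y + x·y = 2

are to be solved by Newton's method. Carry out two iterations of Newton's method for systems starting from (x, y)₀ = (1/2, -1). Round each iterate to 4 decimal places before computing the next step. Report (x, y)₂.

(8.7209, -1.1570)

At (1/2, -1): F = (1.7500, -2.7500).
Jacobian J = [[2·x·y - 2·y - 2, x^2 - 2·x + 1], [2·x·y + y, x^2 + x]].
At the point, J = [[-1.0000, 0.2500], [-2.0000, 0.7500]] (det J = -0.2500).
Solving J·Δ = −F gives Δ = (8.0000, 25.0000).
Then the next iterate is (x, y)₁ = (8.5000, 24.0000).
Round to (8.5000, 24.0000) and repeat: F = (1336.0000, 1936.0000), J = [[358.0000, 56.2500], [432.0000, 80.7500]].
Δ = (0.2209, -25.1570), so (x, y)₂ = (8.7209, -1.1570).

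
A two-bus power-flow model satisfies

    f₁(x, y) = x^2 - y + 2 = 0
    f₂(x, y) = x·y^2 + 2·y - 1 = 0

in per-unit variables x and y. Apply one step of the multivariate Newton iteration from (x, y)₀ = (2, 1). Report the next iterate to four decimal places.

(0.6800, 0.7200)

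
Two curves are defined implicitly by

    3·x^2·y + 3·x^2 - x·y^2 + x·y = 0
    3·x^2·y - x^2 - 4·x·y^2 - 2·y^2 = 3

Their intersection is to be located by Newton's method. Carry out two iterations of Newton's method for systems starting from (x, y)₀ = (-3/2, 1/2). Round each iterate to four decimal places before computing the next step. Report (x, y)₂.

(0.5470, 4.5055)

At (-3/2, 1/2): F = (9.7500, -0.8750).
Jacobian J = [[6·x·y + 6·x - y^2 + y, 3·x^2 - 2·x·y + x], [6·x·y - 2·x - 4·y^2, 3·x^2 - 8·x·y - 4·y]].
At the point, J = [[-13.2500, 6.7500], [-2.5000, 10.7500]] (det J = -125.5625).
Solving J·Δ = −F gives Δ = (0.8818, 0.2865).
Then the next iterate is (x, y)₁ = (-0.6182, 0.7865).
Round to (-0.6182, 0.7865) and repeat: F = (1.944440, -2.187973), J = [[-6.458568, 1.500742], [-4.155215, 1.890228]].
Δ = (1.1652, 3.7190), so (x, y)₂ = (0.5470, 4.5055).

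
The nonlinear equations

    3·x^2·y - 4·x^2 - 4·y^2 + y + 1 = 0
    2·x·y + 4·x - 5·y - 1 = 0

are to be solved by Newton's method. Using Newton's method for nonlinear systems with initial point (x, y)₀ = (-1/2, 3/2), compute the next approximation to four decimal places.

(0.6338, 0.8227)

At (-1/2, 3/2): F = (-6.3750, -12.0000).
Jacobian J = [[6·x·y - 8·x, 3·x^2 - 8·y + 1], [2·y + 4, 2·x - 5]].
At the point, J = [[-0.5000, -10.2500], [7.0000, -6.0000]] (det J = 74.7500).
Solving J·Δ = −F gives Δ = (1.1338, -0.6773).
Then the next iterate is (x, y)₁ = (0.6338, 0.8227).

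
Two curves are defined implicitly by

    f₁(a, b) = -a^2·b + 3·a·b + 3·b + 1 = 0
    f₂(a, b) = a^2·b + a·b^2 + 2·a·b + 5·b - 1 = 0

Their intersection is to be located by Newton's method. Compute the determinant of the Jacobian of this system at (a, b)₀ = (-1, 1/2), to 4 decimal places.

7.7500

J = [[-2·a·b + 3·b, -a^2 + 3·a + 3], [2·a·b + b^2 + 2·b, a^2 + 2·a·b + 2·a + 5]].
At the point, J = [[2.5000, -1.0000], [0.2500, 3.0000]].
det J = 7.7500.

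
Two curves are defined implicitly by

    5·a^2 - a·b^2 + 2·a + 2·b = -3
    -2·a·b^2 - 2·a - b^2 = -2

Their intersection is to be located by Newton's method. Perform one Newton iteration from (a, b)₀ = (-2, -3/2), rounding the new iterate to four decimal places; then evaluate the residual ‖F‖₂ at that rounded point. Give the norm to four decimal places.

8.1008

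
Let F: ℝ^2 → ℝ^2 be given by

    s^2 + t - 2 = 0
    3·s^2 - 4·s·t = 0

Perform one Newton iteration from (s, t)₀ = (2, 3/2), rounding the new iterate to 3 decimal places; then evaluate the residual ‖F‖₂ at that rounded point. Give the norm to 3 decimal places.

At (2, 3/2): F = (3.500, 0.000).
Jacobian J = [[2·s, 1], [6·s - 4·t, -4·s]].
At the point, J = [[4.000, 1.000], [6.000, -8.000]] (det J = -38.000).
Solving J·Δ = −F gives Δ = (-0.737, -0.553).
Then the next iterate is (s, t)₁ = (1.263, 0.947).
Re-evaluating at (1.263, 0.947): F = (0.54217, 0.00126), so ‖F‖₂ = 0.542.

0.542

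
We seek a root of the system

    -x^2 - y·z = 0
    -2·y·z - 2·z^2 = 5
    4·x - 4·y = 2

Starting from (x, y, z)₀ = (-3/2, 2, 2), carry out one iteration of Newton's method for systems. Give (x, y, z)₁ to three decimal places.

(-3.050, -3.550, 2.100)

At (-3/2, 2, 2): F = (-6.250, -21.000, -16.000).
Jacobian J = [[-2·x, -z, -y], [0, -2·z, -2·y - 4·z], [4, -4, 0]].
At the point, J = [[3.000, -2.000, -2.000], [0.000, -4.000, -12.000], [4.000, -4.000, 0.000]] (det J = -80.000).
Solving J·Δ = −F gives Δ = (-1.550, -5.550, 0.100).
Then the next iterate is (x, y, z)₁ = (-3.050, -3.550, 2.100).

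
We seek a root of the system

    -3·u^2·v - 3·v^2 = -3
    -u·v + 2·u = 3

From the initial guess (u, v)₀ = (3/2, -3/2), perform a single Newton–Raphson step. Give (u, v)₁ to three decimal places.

(0.980, -1.213)

At (3/2, -3/2): F = (6.375, 2.250).
Jacobian J = [[-6·u·v, -3·u^2 - 6·v], [-v + 2, -u]].
At the point, J = [[13.500, 2.250], [3.500, -1.500]] (det J = -28.125).
Solving J·Δ = −F gives Δ = (-0.520, 0.287).
Then the next iterate is (u, v)₁ = (0.980, -1.213).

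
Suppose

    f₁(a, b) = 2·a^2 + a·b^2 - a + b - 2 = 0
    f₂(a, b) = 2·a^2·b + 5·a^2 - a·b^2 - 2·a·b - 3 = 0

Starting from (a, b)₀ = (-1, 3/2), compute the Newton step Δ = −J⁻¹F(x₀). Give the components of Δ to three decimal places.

At (-1, 3/2): F = (0.250, 10.250).
Jacobian J = [[4·a + b^2 - 1, 2·a·b + 1], [4·a·b + 10·a - b^2 - 2·b, 2·a^2 - 2·a·b - 2·a]].
At the point, J = [[-2.750, -2.000], [-21.250, 7.000]] (det J = -61.750).
Solving J·Δ = −F gives Δ = (0.360, -0.370).

(0.360, -0.370)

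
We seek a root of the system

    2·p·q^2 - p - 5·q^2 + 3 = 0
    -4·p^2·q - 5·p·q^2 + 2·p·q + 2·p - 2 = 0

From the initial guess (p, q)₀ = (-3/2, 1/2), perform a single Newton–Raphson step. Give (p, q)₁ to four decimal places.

(-0.1887, 0.7305)

At (-3/2, 1/2): F = (2.5000, -9.1250).
Jacobian J = [[2·q^2 - 1, 4·p·q - 10·q], [-8·p·q - 5·q^2 + 2·q + 2, -4·p^2 - 10·p·q + 2·p]].
At the point, J = [[-0.5000, -8.0000], [7.7500, -4.5000]] (det J = 64.2500).
Solving J·Δ = −F gives Δ = (1.3113, 0.2305).
Then the next iterate is (p, q)₁ = (-0.1887, 0.7305).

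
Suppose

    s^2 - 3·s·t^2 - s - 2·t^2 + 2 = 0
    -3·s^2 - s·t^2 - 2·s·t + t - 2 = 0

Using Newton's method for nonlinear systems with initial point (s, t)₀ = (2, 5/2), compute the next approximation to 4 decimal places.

(0.9493, 1.7637)

At (2, 5/2): F = (-46.0000, -34.0000).
Jacobian J = [[2·s - 3·t^2 - 1, -6·s·t - 4·t], [-6·s - t^2 - 2·t, -2·s·t - 2·s + 1]].
At the point, J = [[-15.7500, -40.0000], [-23.2500, -13.0000]] (det J = -725.2500).
Solving J·Δ = −F gives Δ = (-1.0507, -0.7363).
Then the next iterate is (s, t)₁ = (0.9493, 1.7637).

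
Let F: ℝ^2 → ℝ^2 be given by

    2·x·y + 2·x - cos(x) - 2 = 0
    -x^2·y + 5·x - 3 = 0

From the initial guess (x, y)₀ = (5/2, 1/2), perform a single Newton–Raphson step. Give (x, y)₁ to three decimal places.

(0.464, 0.705)

At (5/2, 1/2): F = (6.30114, 6.375).
Jacobian J = [[2·y + sin(x) + 2, 2·x], [-2·x·y + 5, -x^2]].
At the point, J = [[3.59847, 5.000], [2.500, -6.250]] (det J = -34.99045).
Solving J·Δ = −F gives Δ = (-2.036, 0.205).
Then the next iterate is (x, y)₁ = (0.464, 0.705).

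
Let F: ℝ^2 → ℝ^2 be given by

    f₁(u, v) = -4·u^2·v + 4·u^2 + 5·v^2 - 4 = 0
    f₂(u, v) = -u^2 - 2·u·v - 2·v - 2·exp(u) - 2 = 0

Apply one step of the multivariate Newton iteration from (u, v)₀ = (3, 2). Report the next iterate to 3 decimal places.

At (3, 2): F = (-20.000, -67.17107).
Jacobian J = [[-8·u·v + 8·u, -4·u^2 + 10·v], [-2·u - 2·v - 2·exp(u), -2·u - 2]].
At the point, J = [[-24.000, -16.000], [-50.17107, -8.000]] (det J = -610.73718).
Solving J·Δ = −F gives Δ = (-1.498, 0.997).
Then the next iterate is (u, v)₁ = (1.502, 2.997).

(1.502, 2.997)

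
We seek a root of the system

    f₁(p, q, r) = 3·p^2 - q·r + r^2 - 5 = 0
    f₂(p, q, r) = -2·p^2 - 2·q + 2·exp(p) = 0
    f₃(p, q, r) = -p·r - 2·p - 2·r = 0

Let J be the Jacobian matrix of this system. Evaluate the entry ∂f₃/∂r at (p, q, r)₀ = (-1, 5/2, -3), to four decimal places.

-1.0000

∂f₃/∂r = -p - 2.
At (-1, 5/2, -3) this is -1.0000.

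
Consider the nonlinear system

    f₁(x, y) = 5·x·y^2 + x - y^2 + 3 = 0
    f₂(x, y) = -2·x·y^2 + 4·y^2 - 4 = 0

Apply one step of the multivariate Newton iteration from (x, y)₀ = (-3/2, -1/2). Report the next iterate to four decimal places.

(0.5435, -0.9674)

At (-3/2, -1/2): F = (-0.6250, -2.2500).
Jacobian J = [[5·y^2 + 1, 10·x·y - 2·y], [-2·y^2, -4·x·y + 8·y]].
At the point, J = [[2.2500, 8.5000], [-0.5000, -7.0000]] (det J = -11.5000).
Solving J·Δ = −F gives Δ = (2.0435, -0.4674).
Then the next iterate is (x, y)₁ = (0.5435, -0.9674).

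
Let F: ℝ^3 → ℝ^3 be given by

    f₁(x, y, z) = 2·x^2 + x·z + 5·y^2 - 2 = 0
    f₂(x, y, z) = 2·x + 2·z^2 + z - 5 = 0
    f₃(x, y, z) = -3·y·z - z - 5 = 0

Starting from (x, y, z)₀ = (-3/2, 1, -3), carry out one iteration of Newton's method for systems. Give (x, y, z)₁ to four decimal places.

(-0.7798, 0.5632, -2.2327)

At (-3/2, 1, -3): F = (12.0000, 7.0000, 7.0000).
Jacobian J = [[4·x + z, 10·y, x], [2, 0, 4·z + 1], [0, -3·z, -3·y - 1]].
At the point, J = [[-9.0000, 10.0000, -1.5000], [2.0000, 0.0000, -11.0000], [0.0000, 9.0000, -4.0000]] (det J = -838.0000).
Solving J·Δ = −F gives Δ = (0.7202, -0.4368, 0.7673).
Then the next iterate is (x, y, z)₁ = (-0.7798, 0.5632, -2.2327).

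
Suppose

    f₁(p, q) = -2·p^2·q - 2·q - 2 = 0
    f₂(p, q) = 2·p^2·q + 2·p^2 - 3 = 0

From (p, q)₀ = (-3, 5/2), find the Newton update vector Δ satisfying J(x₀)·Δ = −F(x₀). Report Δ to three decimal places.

(0.880, -1.280)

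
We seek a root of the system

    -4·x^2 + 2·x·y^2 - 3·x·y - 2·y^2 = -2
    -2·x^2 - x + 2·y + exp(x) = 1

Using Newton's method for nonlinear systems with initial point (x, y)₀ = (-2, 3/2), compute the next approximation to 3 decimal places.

At (-2, 3/2): F = (-18.500, -3.86466).
Jacobian J = [[-8·x + 2·y^2 - 3·y, 4·x·y - 3·x - 4·y], [-4·x + exp(x) - 1, 2]].
At the point, J = [[16.000, -12.000], [7.13534, 2.000]] (det J = 117.62402).
Solving J·Δ = −F gives Δ = (0.709, -0.597).
Then the next iterate is (x, y)₁ = (-1.291, 0.903).

(-1.291, 0.903)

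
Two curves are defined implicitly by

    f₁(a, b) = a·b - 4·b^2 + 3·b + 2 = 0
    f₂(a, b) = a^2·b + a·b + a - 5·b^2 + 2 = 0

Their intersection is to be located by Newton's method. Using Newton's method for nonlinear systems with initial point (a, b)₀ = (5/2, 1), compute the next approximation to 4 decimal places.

(1.5000, 2.0000)

At (5/2, 1): F = (3.5000, 8.2500).
Jacobian J = [[b, a - 8·b + 3], [2·a·b + b + 1, a^2 + a - 10·b]].
At the point, J = [[1.0000, -2.5000], [7.0000, -1.2500]] (det J = 16.2500).
Solving J·Δ = −F gives Δ = (-1.0000, 1.0000).
Then the next iterate is (a, b)₁ = (1.5000, 2.0000).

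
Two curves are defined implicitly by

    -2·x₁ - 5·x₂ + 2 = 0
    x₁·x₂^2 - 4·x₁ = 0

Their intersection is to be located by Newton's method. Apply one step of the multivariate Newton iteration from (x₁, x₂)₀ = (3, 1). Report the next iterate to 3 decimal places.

(-0.667, 0.667)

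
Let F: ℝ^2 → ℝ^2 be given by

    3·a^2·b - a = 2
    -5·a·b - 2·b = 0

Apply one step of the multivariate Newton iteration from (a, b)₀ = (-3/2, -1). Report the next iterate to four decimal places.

At (-3/2, -1): F = (-7.2500, -5.5000).
Jacobian J = [[6·a·b - 1, 3·a^2], [-5·b, -5·a - 2]].
At the point, J = [[8.0000, 6.7500], [5.0000, 5.5000]] (det J = 10.2500).
Solving J·Δ = −F gives Δ = (0.2683, 0.7561).
Then the next iterate is (a, b)₁ = (-1.2317, -0.2439).

(-1.2317, -0.2439)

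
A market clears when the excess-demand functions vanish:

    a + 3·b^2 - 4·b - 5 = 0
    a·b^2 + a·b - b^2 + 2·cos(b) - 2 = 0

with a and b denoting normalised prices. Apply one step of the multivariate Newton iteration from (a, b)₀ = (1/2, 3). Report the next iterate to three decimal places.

(0.901, 2.221)

At (1/2, 3): F = (10.500, -6.97998).
Jacobian J = [[1, 6·b - 4], [b^2 + b, 2·a·b + a - 2·b - 2·sin(b)]].
At the point, J = [[1.000, 14.000], [12.000, -2.78224]] (det J = -170.78224).
Solving J·Δ = −F gives Δ = (0.401, -0.779).
Then the next iterate is (a, b)₁ = (0.901, 2.221).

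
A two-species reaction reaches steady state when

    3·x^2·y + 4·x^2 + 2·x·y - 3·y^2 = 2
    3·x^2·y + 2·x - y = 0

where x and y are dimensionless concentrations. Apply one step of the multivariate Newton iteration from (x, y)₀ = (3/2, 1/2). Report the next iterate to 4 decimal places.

(1.0716, -0.0374)

At (3/2, 1/2): F = (11.1250, 5.8750).
Jacobian J = [[6·x·y + 8·x + 2·y, 3·x^2 + 2·x - 6·y], [6·x·y + 2, 3·x^2 - 1]].
At the point, J = [[17.5000, 6.7500], [6.5000, 5.7500]] (det J = 56.7500).
Solving J·Δ = −F gives Δ = (-0.4284, -0.5374).
Then the next iterate is (x, y)₁ = (1.0716, -0.0374).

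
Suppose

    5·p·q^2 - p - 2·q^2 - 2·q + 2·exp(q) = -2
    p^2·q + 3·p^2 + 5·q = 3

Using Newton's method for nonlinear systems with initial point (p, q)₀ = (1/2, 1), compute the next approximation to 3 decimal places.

At (1/2, 1): F = (5.43656, 3.000).
Jacobian J = [[5·q^2 - 1, 10·p·q - 4·q + 2·exp(q) - 2], [2·p·q + 6·p, p^2 + 5]].
At the point, J = [[4.000, 4.43656], [4.000, 5.250]] (det J = 3.25375).
Solving J·Δ = −F gives Δ = (-4.681, 2.995).
Then the next iterate is (p, q)₁ = (-4.181, 3.995).

(-4.181, 3.995)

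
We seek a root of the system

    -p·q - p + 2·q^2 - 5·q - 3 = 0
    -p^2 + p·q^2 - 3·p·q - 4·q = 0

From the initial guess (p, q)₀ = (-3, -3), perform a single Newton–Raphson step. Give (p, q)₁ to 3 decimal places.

(-2.576, -1.225)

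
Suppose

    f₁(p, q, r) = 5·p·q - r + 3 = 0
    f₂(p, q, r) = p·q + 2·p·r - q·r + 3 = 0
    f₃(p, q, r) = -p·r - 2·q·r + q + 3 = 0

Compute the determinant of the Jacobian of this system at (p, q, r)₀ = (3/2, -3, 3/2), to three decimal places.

J = [[5·q, 5·p, -1], [q + 2·r, p - r, 2·p - q], [-r, -2·r + 1, -p - 2·q]].
At the point, J = [[-15.000, 7.500, -1.000], [0.000, 0.000, 6.000], [-1.500, -2.000, 4.500]].
det J = -247.500.

-247.500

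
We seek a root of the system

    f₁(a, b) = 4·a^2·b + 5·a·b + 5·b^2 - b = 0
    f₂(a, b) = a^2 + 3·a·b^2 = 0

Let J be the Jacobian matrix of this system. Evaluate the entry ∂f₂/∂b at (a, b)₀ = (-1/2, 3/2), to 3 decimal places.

∂f₂/∂b = 6·a·b.
At (-1/2, 3/2) this is -4.500.

-4.500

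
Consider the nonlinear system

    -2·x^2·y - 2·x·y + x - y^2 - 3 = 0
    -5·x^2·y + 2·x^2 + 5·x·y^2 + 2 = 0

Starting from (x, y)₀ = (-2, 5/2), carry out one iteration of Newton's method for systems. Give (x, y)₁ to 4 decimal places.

At (-2, 5/2): F = (-21.2500, -102.5000).
Jacobian J = [[-4·x·y - 2·y + 1, -2·x^2 - 2·x - 2·y], [-10·x·y + 4·x + 5·y^2, -5·x^2 + 10·x·y]].
At the point, J = [[16.0000, -9.0000], [73.2500, -70.0000]] (det J = -460.7500).
Solving J·Δ = −F gives Δ = (1.2263, -0.1811).
Then the next iterate is (x, y)₁ = (-0.7737, 2.3189).

(-0.7737, 2.3189)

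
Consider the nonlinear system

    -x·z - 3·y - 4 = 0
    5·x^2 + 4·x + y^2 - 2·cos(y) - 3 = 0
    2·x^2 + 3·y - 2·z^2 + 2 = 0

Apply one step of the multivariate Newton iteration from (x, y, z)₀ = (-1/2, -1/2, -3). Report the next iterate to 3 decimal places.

At (-1/2, -1/2, -3): F = (-4.000, -5.25517, -17.000).
Jacobian J = [[-z, -3, -x], [10·x + 4, 2·y + 2·sin(y), 0], [4·x, 3, -4·z]].
At the point, J = [[3.000, -3.000, 0.500], [-1.000, -1.95885, 0.000], [-2.000, 3.000, 12.000]] (det J = -109.97749).
Solving J·Δ = −F gives Δ = (-1.088, -2.127, 1.767).
Then the next iterate is (x, y, z)₁ = (-1.588, -2.627, -1.233).

(-1.588, -2.627, -1.233)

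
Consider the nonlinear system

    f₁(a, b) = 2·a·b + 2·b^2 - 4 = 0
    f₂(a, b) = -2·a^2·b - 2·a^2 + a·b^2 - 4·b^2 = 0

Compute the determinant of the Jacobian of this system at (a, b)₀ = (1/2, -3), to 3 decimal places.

J = [[2·b, 2·a + 4·b], [-4·a·b - 4·a + b^2, -2·a^2 + 2·a·b - 8·b]].
At the point, J = [[-6.000, -11.000], [13.000, 20.500]].
det J = 20.000.

20.000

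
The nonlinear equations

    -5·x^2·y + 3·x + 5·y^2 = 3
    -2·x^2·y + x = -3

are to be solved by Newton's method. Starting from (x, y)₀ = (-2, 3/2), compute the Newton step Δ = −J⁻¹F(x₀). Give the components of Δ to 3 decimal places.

(0.839, -0.011)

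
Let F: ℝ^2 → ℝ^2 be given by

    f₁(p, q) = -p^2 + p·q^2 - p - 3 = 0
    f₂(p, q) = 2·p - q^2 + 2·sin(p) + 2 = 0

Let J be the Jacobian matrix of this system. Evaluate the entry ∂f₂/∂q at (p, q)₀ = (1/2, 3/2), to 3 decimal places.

-3.000

∂f₂/∂q = -2·q.
At (1/2, 3/2) this is -3.000.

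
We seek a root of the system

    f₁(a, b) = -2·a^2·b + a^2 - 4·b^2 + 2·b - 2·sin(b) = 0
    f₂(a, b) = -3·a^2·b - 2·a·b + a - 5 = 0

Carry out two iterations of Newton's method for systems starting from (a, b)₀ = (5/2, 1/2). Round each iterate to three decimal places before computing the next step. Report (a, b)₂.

(-1.761, 0.189)

At (5/2, 1/2): F = (-0.95885, -14.375).
Jacobian J = [[-4·a·b + 2·a, -2·a^2 - 8·b - 2·cos(b) + 2], [-6·a·b - 2·b + 1, -3·a^2 - 2·a]].
At the point, J = [[0.000, -16.25517], [-7.500, -23.750]] (det J = -121.91374).
Solving J·Δ = −F gives Δ = (-1.730, -0.059).
Then the next iterate is (a, b)₁ = (0.770, 0.441).
Round to (0.770, 0.441) and repeat: F = (-0.67965, -5.69355), J = [[0.18172, -4.52245], [-1.91942, -3.31870]].
Δ = (-2.531, -0.252), so (a, b)₂ = (-1.761, 0.189).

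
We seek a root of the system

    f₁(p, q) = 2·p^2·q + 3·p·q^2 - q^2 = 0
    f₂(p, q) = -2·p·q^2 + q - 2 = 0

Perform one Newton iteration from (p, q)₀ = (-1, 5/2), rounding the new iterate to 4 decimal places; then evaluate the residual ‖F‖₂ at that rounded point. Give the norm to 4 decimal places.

6.2030

At (-1, 5/2): F = (-20.0000, 13.0000).
Jacobian J = [[4·p·q + 3·q^2, 2·p^2 + 6·p·q - 2·q], [-2·q^2, -4·p·q + 1]].
At the point, J = [[8.7500, -18.0000], [-12.5000, 11.0000]] (det J = -128.7500).
Solving J·Δ = −F gives Δ = (0.1087, -1.0583).
Then the next iterate is (p, q)₁ = (-0.8913, 1.4417).
Re-evaluating at (-0.8913, 1.4417): F = (-5.345579, 3.146832), so ‖F‖₂ = 6.2030.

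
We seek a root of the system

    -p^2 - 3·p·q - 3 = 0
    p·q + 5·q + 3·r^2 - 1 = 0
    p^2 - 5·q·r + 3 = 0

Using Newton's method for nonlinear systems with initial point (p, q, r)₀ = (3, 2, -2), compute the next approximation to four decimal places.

At (3, 2, -2): F = (-30.0000, 27.0000, 32.0000).
Jacobian J = [[-2·p - 3·q, -3·p, 0], [q, p + 5, 6·r], [2·p, -5·r, -5·q]].
At the point, J = [[-12.0000, -9.0000, 0.0000], [2.0000, 8.0000, -12.0000], [6.0000, 10.0000, -10.0000]] (det J = -12.0000).
Solving J·Δ = −F gives Δ = (-14.5000, 16.0000, 10.5000).
Then the next iterate is (p, q, r)₁ = (-11.5000, 18.0000, 8.5000).

(-11.5000, 18.0000, 8.5000)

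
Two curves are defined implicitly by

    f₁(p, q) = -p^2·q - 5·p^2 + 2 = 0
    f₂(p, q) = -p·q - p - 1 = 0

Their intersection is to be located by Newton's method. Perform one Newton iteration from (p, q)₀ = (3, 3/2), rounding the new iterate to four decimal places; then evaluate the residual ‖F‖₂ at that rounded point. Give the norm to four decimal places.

16.3542

At (3, 3/2): F = (-56.5000, -8.5000).
Jacobian J = [[-2·p·q - 10·p, -p^2], [-q - 1, -p]].
At the point, J = [[-39.0000, -9.0000], [-2.5000, -3.0000]] (det J = 94.5000).
Solving J·Δ = −F gives Δ = (-0.9841, -2.0132).
Then the next iterate is (p, q)₁ = (2.0159, -0.5132).
Re-evaluating at (2.0159, -0.5132): F = (-16.233695, -1.981340), so ‖F‖₂ = 16.3542.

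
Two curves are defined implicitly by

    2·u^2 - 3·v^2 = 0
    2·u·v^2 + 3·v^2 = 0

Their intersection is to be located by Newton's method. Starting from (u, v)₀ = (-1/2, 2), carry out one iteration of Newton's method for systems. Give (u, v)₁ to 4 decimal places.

At (-1/2, 2): F = (-11.5000, 8.0000).
Jacobian J = [[4·u, -6·v], [2·v^2, 4·u·v + 6·v]].
At the point, J = [[-2.0000, -12.0000], [8.0000, 8.0000]] (det J = 80.0000).
Solving J·Δ = −F gives Δ = (-0.0500, -0.9500).
Then the next iterate is (u, v)₁ = (-0.5500, 1.0500).

(-0.5500, 1.0500)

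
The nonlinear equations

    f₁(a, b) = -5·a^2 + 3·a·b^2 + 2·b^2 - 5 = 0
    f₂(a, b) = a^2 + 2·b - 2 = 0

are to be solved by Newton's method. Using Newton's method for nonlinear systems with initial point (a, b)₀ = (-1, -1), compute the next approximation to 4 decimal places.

(-0.4667, 1.0333)

At (-1, -1): F = (-11.0000, -3.0000).
Jacobian J = [[-10·a + 3·b^2, 6·a·b + 4·b], [2·a, 2]].
At the point, J = [[13.0000, 2.0000], [-2.0000, 2.0000]] (det J = 30.0000).
Solving J·Δ = −F gives Δ = (0.5333, 2.0333).
Then the next iterate is (a, b)₁ = (-0.4667, 1.0333).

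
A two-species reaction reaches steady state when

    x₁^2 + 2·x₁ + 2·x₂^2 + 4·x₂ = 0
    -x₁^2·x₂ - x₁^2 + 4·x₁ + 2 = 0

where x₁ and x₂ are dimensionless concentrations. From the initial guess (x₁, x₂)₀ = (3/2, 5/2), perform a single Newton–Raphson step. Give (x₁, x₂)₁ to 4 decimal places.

(2.3049, 0.2304)

At (3/2, 5/2): F = (27.7500, 0.1250).
Jacobian J = [[2·x₁ + 2, 4·x₂ + 4], [-2·x₁·x₂ - 2·x₁ + 4, -x₁^2]].
At the point, J = [[5.0000, 14.0000], [-6.5000, -2.2500]] (det J = 79.7500).
Solving J·Δ = −F gives Δ = (0.8049, -2.2696).
Then the next iterate is (x₁, x₂)₁ = (2.3049, 0.2304).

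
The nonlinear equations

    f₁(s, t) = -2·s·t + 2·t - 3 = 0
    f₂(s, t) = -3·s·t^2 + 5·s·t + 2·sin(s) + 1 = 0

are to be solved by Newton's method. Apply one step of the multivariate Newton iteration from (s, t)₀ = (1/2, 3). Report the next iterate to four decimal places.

At (1/2, 3): F = (0.0000, -4.041149).
Jacobian J = [[-2·t, -2·s + 2], [-3·t^2 + 5·t + 2·cos(s), -6·s·t + 5·s]].
At the point, J = [[-6.0000, 1.0000], [-10.244835, -6.5000]] (det J = 49.244835).
Solving J·Δ = −F gives Δ = (-0.0821, -0.4924).
Then the next iterate is (s, t)₁ = (0.4179, 2.5076).

(0.4179, 2.5076)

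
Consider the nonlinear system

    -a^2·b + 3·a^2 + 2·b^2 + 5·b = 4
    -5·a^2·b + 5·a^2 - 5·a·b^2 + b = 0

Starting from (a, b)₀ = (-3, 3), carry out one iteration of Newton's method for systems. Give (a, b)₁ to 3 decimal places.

At (-3, 3): F = (29.000, 48.000).
Jacobian J = [[-2·a·b + 6·a, -a^2 + 4·b + 5], [-10·a·b + 10·a - 5·b^2, -5·a^2 - 10·a·b + 1]].
At the point, J = [[0.000, 8.000], [15.000, 46.000]] (det J = -120.000).
Solving J·Δ = −F gives Δ = (7.917, -3.625).
Then the next iterate is (a, b)₁ = (4.917, -0.625).

(4.917, -0.625)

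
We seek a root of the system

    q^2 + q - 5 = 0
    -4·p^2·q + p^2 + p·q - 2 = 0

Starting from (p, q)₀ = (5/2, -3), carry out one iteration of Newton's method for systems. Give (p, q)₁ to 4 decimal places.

(1.4153, -2.8000)

At (5/2, -3): F = (1.0000, 71.7500).
Jacobian J = [[0, 2·q + 1], [-8·p·q + 2·p + q, -4·p^2 + p]].
At the point, J = [[0.0000, -5.0000], [62.0000, -22.5000]] (det J = 310.0000).
Solving J·Δ = −F gives Δ = (-1.0847, 0.2000).
Then the next iterate is (p, q)₁ = (1.4153, -2.8000).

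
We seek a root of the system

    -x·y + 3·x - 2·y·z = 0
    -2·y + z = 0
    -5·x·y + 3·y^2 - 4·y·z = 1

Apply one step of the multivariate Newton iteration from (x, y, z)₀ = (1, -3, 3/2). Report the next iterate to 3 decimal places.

(3.653, -1.240, -2.480)

At (1, -3, 3/2): F = (15.000, 7.500, 59.000).
Jacobian J = [[-y + 3, -x - 2·z, -2·y], [0, -2, 1], [-5·y, -5·x + 6·y - 4·z, -4·y]].
At the point, J = [[6.000, -4.000, 6.000], [0.000, -2.000, 1.000], [15.000, -29.000, 12.000]] (det J = 150.000).
Solving J·Δ = −F gives Δ = (2.653, 1.760, -3.980).
Then the next iterate is (x, y, z)₁ = (3.653, -1.240, -2.480).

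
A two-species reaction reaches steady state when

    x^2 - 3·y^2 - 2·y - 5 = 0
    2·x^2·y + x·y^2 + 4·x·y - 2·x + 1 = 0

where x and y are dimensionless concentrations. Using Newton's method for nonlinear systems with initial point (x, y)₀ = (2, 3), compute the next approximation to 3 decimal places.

(1.683, 1.237)

At (2, 3): F = (-34.000, 63.000).
Jacobian J = [[2·x, -6·y - 2], [4·x·y + y^2 + 4·y - 2, 2·x^2 + 2·x·y + 4·x]].
At the point, J = [[4.000, -20.000], [43.000, 28.000]] (det J = 972.000).
Solving J·Δ = −F gives Δ = (-0.317, -1.763).
Then the next iterate is (x, y)₁ = (1.683, 1.237).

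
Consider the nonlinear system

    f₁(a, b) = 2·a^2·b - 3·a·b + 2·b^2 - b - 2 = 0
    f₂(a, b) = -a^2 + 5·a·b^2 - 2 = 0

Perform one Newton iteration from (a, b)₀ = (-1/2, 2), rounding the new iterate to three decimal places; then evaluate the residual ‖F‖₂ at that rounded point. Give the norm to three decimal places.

4.177

At (-1/2, 2): F = (8.000, -12.250).
Jacobian J = [[4·a·b - 3·b, 2·a^2 - 3·a + 4·b - 1], [-2·a + 5·b^2, 10·a·b]].
At the point, J = [[-10.000, 9.000], [21.000, -10.000]] (det J = -89.000).
Solving J·Δ = −F gives Δ = (0.340, -0.511).
Then the next iterate is (a, b)₁ = (-0.160, 1.489).
Re-evaluating at (-0.160, 1.489): F = (1.73620, -3.79930), so ‖F‖₂ = 4.177.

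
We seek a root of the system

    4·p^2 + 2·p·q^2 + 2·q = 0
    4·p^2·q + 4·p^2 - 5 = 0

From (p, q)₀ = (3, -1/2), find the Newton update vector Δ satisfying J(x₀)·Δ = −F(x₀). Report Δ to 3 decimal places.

At (3, -1/2): F = (36.500, 13.000).
Jacobian J = [[8·p + 2·q^2, 4·p·q + 2], [8·p·q + 8·p, 4·p^2]].
At the point, J = [[24.500, -4.000], [12.000, 36.000]] (det J = 930.000).
Solving J·Δ = −F gives Δ = (-1.469, 0.128).

(-1.469, 0.128)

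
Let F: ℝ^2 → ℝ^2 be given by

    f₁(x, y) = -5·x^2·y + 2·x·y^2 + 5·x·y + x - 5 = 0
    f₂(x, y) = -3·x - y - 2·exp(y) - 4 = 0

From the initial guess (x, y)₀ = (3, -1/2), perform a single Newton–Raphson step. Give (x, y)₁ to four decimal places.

(-0.7829, -1.5684)

At (3, -1/2): F = (14.5000, -13.713061).
Jacobian J = [[-10·x·y + 2·y^2 + 5·y + 1, -5·x^2 + 4·x·y + 5·x], [-3, -2·exp(y) - 1]].
At the point, J = [[14.0000, -36.0000], [-3.0000, -2.213061]] (det J = -138.982858).
Solving J·Δ = −F gives Δ = (-3.7829, -1.0684).
Then the next iterate is (x, y)₁ = (-0.7829, -1.5684).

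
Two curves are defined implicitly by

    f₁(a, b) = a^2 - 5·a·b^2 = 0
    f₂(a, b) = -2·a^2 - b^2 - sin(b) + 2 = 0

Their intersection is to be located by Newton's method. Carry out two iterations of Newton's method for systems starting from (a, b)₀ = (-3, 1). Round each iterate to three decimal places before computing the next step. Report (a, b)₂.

At (-3, 1): F = (24.000, -17.84147).
Jacobian J = [[2·a - 5·b^2, -10·a·b], [-4·a, -2·b - cos(b)]].
At the point, J = [[-11.000, 30.000], [12.000, -2.54030]] (det J = -332.05667).
Solving J·Δ = −F gives Δ = (1.428, -0.276).
Then the next iterate is (a, b)₁ = (-1.572, 0.724).
Round to (-1.572, 0.724) and repeat: F = (6.59121, -4.12893), J = [[-5.76488, 11.38128], [6.288, -2.19716]].
Δ = (0.552, -0.300), so (a, b)₂ = (-1.020, 0.424).

(-1.020, 0.424)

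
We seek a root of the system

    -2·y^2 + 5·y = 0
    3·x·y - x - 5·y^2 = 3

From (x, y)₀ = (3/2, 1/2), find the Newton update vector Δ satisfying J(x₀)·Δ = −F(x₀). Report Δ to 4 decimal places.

(6.3333, -0.6667)

At (3/2, 1/2): F = (2.0000, -3.5000).
Jacobian J = [[0, -4·y + 5], [3·y - 1, 3·x - 10·y]].
At the point, J = [[0.0000, 3.0000], [0.5000, -0.5000]] (det J = -1.5000).
Solving J·Δ = −F gives Δ = (6.3333, -0.6667).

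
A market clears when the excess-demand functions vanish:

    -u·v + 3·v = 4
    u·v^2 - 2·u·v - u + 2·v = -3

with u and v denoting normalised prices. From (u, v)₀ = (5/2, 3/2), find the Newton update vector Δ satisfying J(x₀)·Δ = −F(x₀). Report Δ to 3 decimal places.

(-2.628, -1.383)

At (5/2, 3/2): F = (-3.250, 1.625).
Jacobian J = [[-v, -u + 3], [v^2 - 2·v - 1, 2·u·v - 2·u + 2]].
At the point, J = [[-1.500, 0.500], [-1.750, 4.500]] (det J = -5.875).
Solving J·Δ = −F gives Δ = (-2.628, -1.383).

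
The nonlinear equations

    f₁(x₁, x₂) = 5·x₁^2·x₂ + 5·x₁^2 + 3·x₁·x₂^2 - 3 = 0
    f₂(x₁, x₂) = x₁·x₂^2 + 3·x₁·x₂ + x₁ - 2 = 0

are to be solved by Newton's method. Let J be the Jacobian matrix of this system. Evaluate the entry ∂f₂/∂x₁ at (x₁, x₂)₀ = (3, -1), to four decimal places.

-1.0000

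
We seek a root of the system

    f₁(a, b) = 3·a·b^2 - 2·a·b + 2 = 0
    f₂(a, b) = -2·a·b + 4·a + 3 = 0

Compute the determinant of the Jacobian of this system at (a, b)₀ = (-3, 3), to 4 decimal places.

30.0000

J = [[3·b^2 - 2·b, 6·a·b - 2·a], [-2·b + 4, -2·a]].
At the point, J = [[21.0000, -48.0000], [-2.0000, 6.0000]].
det J = 30.0000.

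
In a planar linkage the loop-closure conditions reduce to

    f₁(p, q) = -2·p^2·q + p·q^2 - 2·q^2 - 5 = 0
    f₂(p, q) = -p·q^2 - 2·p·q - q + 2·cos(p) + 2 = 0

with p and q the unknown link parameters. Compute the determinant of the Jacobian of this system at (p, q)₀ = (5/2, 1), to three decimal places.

J = [[-4·p·q + q^2, -2·p^2 + 2·p·q - 4·q], [-q^2 - 2·q - 2·sin(p), -2·p·q - 2·p - 1]].
At the point, J = [[-9.000, -11.500], [-4.19694, -11.000]].
det J = 50.735.

50.735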